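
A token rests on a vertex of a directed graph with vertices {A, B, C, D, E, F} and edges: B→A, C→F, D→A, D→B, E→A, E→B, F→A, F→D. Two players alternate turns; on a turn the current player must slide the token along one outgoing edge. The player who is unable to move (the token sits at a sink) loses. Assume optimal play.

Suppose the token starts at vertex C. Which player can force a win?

Label each position W (a win for the player to move) or L (a loss). A position with no legal move is L; any other position is W exactly when some move reaches an L, and L when every move reaches a W.
Every edge goes from a vertex to one that appears earlier in the order A, B, D, E, F, C, so processing vertices in that order labels each vertex after all of its successors.
A: no outgoing edge → L
B: →A(L), so W
D: →A(L), so W
E: →A(L), so W
F: →A(L), so W
C: →F(W) only, which is W, so L
The starting position C is L: whatever the player to move does, the opponent receives a W position.

The second player wins.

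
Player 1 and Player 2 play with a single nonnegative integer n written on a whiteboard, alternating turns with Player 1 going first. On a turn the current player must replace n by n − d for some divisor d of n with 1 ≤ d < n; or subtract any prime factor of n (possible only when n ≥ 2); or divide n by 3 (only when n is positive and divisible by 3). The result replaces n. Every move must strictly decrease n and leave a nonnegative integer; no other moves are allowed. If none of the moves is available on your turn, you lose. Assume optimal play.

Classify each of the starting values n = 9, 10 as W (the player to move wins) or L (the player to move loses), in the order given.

Build the W/L table. Terminal = L. A non-terminal position is W if it has a move to some L; otherwise it is L.
n=0: no move → L
n=1: no move → L
n=2: reaches L-position 0 → W
n=3: reaches L-position 0 → W
n=4: only reaches 2(W), 3(W), all W → L
n=5: reaches L-position 0 → W
n=6: reaches L-position 4 → W
n=7: reaches L-position 0 → W
n=8: reaches L-position 4 → W
n=9: only reaches 3(W), 6(W), 8(W), all W → L
n=10: reaches L-position 9 → W

9: L, 10: W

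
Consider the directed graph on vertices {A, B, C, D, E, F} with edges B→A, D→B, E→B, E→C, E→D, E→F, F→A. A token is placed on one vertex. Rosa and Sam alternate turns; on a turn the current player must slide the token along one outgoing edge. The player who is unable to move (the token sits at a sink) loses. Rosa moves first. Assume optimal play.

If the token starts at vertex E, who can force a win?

Label each position W (a win for the player to move) or L (a loss). A position with no legal move is L; any other position is W exactly when some move reaches an L, and L when every move reaches a W.
Every edge goes from a vertex to one that appears earlier in the order A, C, F, B, D, E, so processing vertices in that order labels each vertex after all of its successors.
A: no outgoing edge → L
C: no outgoing edge → L
F: reaches L-position A → W
B: reaches L-position A → W
D: only reaches B(W), which is W → L
E: reaches L-position D → W
From E Rosa can move to D, reaching an L position.

Rosa wins.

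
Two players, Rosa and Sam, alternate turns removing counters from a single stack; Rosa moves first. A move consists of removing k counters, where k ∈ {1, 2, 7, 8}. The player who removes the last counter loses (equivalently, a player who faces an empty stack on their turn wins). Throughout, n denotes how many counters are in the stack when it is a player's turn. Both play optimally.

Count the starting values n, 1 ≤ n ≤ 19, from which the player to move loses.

7

Classify positions by backward induction: terminal positions (no move available) are W. From any other position, the mover wins iff some move reaches an L.
n=0: no move; the opponent has just taken the last counter and therefore loses → W
n=1: →0(W) only, which is W, so L
n=2: →1(L), so W
n=3: →1(L), so W
n=4: →3(W), 2(W) — all W, so L
n=5: →4(L), so W
n=6: →4(L), so W
n=7: →6(W), 5(W), 0(W) — all W, so L
n=8: →7(L), so W
n=9: →7(L), so W
n=10: →9(W), 8(W), 3(W), 2(W) — all W, so L
n=11: →10(L), so W
n=12: →10(L), so W
n=13: →12(W), 11(W), 6(W), 5(W) — all W, so L
n=14: →13(L), so W
n=15: →13(L), so W
n=16: →15(W), 14(W), 9(W), 8(W) — all W, so L
n=17: →16(L), so W
n=18: →16(L), so W
n=19: →18(W), 17(W), 12(W), 11(W) — all W, so L
L entries with 1 ≤ n ≤ 19 (the range starts at n=1): n = 1, 4, 7, 10, 13, 16, 19; that makes 7.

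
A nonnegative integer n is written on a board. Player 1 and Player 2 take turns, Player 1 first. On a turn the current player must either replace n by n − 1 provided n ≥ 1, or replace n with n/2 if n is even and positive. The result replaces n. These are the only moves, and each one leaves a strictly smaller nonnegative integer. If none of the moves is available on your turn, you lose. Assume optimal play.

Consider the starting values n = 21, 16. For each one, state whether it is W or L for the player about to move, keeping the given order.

Build the W/L table. Terminal = L. A non-terminal position is W if it has a move to some L; otherwise it is L.
n=0: no move → L
n=1: reaches L-position 0 → W
n=2: only reaches 1(W), which is W → L
n=3: reaches L-position 2 → W
n=4: reaches L-position 2 → W
n=5: only reaches 4(W), which is W → L
n=6: reaches L-position 5 → W
n=7: only reaches 6(W), which is W → L
n=8: reaches L-position 7 → W
n=9: only reaches 8(W), which is W → L
n=10: reaches L-position 5 → W
n=11: only reaches 10(W), which is W → L
n=12: reaches L-position 11 → W
n=13: only reaches 12(W), which is W → L
n=14: reaches L-position 7 → W
n=15: only reaches 14(W), which is W → L
n=16: reaches L-position 15 → W
n=17: only reaches 16(W), which is W → L
n=18: reaches L-position 9 → W
n=19: only reaches 18(W), which is W → L
n=20: reaches L-position 19 → W
n=21: only reaches 20(W), which is W → L

21: L, 16: W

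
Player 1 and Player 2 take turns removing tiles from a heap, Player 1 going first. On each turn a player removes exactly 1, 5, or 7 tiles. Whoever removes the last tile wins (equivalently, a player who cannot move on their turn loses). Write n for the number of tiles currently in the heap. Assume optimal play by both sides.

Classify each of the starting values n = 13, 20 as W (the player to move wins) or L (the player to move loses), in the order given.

13: W, 20: L

Use the standard recursion: the mover loses at a terminal position; elsewhere, the mover wins exactly when some move hands the opponent an L position.
n=0: no move → L
n=1: →0(L), so W
n=2: →1(W) only, which is W, so L
n=3: →2(L), so W
n=4: →3(W) only, which is W, so L
n=5: →4(L), so W
n=6: →5(W), 1(W) — all W, so L
n=7: →6(L), so W
n=8: →7(W), 3(W), 1(W) — all W, so L
n=9: →8(L), so W
n=10: →9(W), 5(W), 3(W) — all W, so L
n=11: →10(L), so W
n=12: →11(W), 7(W), 5(W) — all W, so L
n=13: →12(L), so W
n=14: →13(W), 9(W), 7(W) — all W, so L
n=15: →14(L), so W
n=16: →15(W), 11(W), 9(W) — all W, so L
n=17: →16(L), so W
n=18: →17(W), 13(W), 11(W) — all W, so L
n=19: →18(L), so W
n=20: →19(W), 15(W), 13(W) — all W, so L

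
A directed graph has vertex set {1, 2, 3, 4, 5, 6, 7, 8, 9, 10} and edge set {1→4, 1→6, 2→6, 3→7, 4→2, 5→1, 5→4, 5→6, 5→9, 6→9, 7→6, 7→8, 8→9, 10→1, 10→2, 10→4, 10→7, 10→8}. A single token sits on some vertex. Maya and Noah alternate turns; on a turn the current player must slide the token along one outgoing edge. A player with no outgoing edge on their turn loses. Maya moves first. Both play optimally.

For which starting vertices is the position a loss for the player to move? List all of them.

Build the W/L table. Terminal = L. A non-terminal position is W if it has a move to some L; otherwise it is L.
Every edge goes from a vertex to one that appears earlier in the order 9, 6, 8, 2, 4, 1, 5, 7, 3, 10, so processing vertices in that order labels each vertex after all of its successors.
9: no outgoing edge → L
6: can move to 9, which is L ⇒ W
8: can move to 9, which is L ⇒ W
2: the only move is to 6(W), a W ⇒ L
4: can move to 2, which is L ⇒ W
1: moves to 4(W), 6(W); every one is W ⇒ L
5: can move to 1, which is L ⇒ W
7: moves to 8(W), 6(W); every one is W ⇒ L
3: can move to 7, which is L ⇒ W
10: can move to 7, which is L ⇒ W
Reading off the rows marked L gives the requested list; there are 4 such vertices.

1, 2, 7, 9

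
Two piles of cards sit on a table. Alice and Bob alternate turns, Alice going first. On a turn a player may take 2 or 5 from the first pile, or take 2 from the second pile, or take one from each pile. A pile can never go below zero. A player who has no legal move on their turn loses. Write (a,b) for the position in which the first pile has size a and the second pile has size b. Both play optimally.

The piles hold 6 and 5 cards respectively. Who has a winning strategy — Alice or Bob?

Label each position W (a win for the player to move) or L (a loss). A position with no legal move is L; any other position is W exactly when some move reaches an L, and L when every move reaches a W.
No move ever increases a pile, so every position that can arise here has a ≤ 6 and b ≤ 5; it is enough to label the cells with 0 ≤ a ≤ 6 and 0 ≤ b ≤ 5.
Every move lowers a or b (never raises either), so fill the grid row by row in increasing a, and left to right within a row: each cell's successors are then already labelled.
      b=0  b=1  b=2  b=3  b=4  b=5
a=0:    L    L    W    W    L    L
a=1:    L    W    W    L    L    W
a=2:    W    W    L    L    W    W
a=3:    W    L    L    W    W    L
a=4:    L    L    W    W    L    L
a=5:    W    W    W    L    W    W
a=6:    W    W    L    W    W    W
Cells with no legal move (terminal, hence L): (0,0), (0,1), (1,0).
The remaining L cells, each justified by listing all of its moves:
(0,4): L (sole option (0,2)(W) is W)
(0,5): L (sole option (0,3)(W) is W)
(1,3): L (options (1,1)(W), (0,2)(W) are all W)
(1,4): L (options (1,2)(W), (0,3)(W) are all W)
(2,2): L (options (0,2)(W), (2,0)(W), (1,1)(W) are all W)
(2,3): L (options (0,3)(W), (2,1)(W), (1,2)(W) are all W)
(3,1): L (options (1,1)(W), (2,0)(W) are all W)
(3,2): L (options (1,2)(W), (3,0)(W), (2,1)(W) are all W)
(3,5): L (options (1,5)(W), (3,3)(W), (2,4)(W) are all W)
(4,0): L (sole option (2,0)(W) is W)
(4,1): L (options (2,1)(W), (3,0)(W) are all W)
(4,4): L (options (2,4)(W), (4,2)(W), (3,3)(W) are all W)
(4,5): L (options (2,5)(W), (4,3)(W), (3,4)(W) are all W)
(5,3): L (options (3,3)(W), (0,3)(W), (5,1)(W), (4,2)(W) are all W)
(6,2): L (options (4,2)(W), (1,2)(W), (6,0)(W), (5,1)(W) are all W)
Every other cell has at least one move into one of the L cells above, so it is W.
From (6,5) Alice can move to (4,5), reaching an L position.

Alice wins.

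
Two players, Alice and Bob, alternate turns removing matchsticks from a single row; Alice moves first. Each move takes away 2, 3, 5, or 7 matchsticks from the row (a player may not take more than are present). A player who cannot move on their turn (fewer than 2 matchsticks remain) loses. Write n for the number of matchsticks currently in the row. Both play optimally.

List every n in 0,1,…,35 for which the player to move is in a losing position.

0, 1, 9, 10, 18, 19, 27, 28

Positions with no move are L. A position that does have a move is losing for the player to move precisely when every available move leads to a winning position for the opponent. Fill in the labels:
n=0: no move → L
n=1: no move → L
n=2: can move to 0, which is L ⇒ W
n=3: can move to 1, which is L ⇒ W
n=4: can move to 1, which is L ⇒ W
n=5: can move to 0, which is L ⇒ W
n=6: can move to 1, which is L ⇒ W
n=7: can move to 0, which is L ⇒ W
n=8: can move to 1, which is L ⇒ W
n=9: moves to 7(W), 6(W), 4(W), 2(W); every one is W ⇒ L
n=10: moves to 8(W), 7(W), 5(W), 3(W); every one is W ⇒ L
n=11: can move to 9, which is L ⇒ W
n=12: can move to 10, which is L ⇒ W
n=13: can move to 10, which is L ⇒ W
n=14: can move to 9, which is L ⇒ W
n=15: can move to 10, which is L ⇒ W
n=16: can move to 9, which is L ⇒ W
n=17: can move to 10, which is L ⇒ W
n=18: moves to 16(W), 15(W), 13(W), 11(W); every one is W ⇒ L
n=19: moves to 17(W), 16(W), 14(W), 12(W); every one is W ⇒ L
n=20: can move to 18, which is L ⇒ W
n=21: can move to 19, which is L ⇒ W
n=22: can move to 19, which is L ⇒ W
n=23: can move to 18, which is L ⇒ W
n=24: can move to 19, which is L ⇒ W
n=25: can move to 18, which is L ⇒ W
n=26: can move to 19, which is L ⇒ W
n=27: moves to 25(W), 24(W), 22(W), 20(W); every one is W ⇒ L
n=28: moves to 26(W), 25(W), 23(W), 21(W); every one is W ⇒ L
n=29: can move to 27, which is L ⇒ W
n=30: can move to 28, which is L ⇒ W
n=31: can move to 28, which is L ⇒ W
n=32: can move to 27, which is L ⇒ W
n=33: can move to 28, which is L ⇒ W
n=34: can move to 27, which is L ⇒ W
n=35: can move to 28, which is L ⇒ W
The losing starting values of n are exactly the entries labelled L in this table (8 of them).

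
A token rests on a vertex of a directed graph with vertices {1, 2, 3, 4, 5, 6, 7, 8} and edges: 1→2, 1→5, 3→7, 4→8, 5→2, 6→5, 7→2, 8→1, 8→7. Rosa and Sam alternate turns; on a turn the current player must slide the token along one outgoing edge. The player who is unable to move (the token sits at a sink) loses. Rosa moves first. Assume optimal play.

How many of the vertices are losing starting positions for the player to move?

4

Classify positions by backward induction: terminal positions (no move available) are L. From any other position, the mover wins iff some move reaches an L.
Every edge goes from a vertex to one that appears earlier in the order 2, 5, 7, 1, 3, 6, 8, 4, so processing vertices in that order labels each vertex after all of its successors.
2: no outgoing edge → L
5: W (go to 2, an L position)
7: W (go to 2, an L position)
1: W (go to 2, an L position)
3: L (sole option 7(W) is W)
6: L (sole option 5(W) is W)
8: L (options 1(W), 7(W) are all W)
4: W (go to 8, an L position)
The L vertices are 2, 3, 6, 8; that is 4 in all.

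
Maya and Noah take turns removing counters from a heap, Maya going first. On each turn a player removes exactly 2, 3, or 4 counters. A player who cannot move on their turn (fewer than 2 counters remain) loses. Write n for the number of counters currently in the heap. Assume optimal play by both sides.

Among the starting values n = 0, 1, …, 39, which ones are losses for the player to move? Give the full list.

Use the standard recursion: the mover loses at a terminal position; elsewhere, the mover wins exactly when some move hands the opponent an L position.
n=0: no move → L
n=1: no move → L
n=2: W (go to 0, an L position)
n=3: W (go to 1, an L position)
n=4: W (go to 1, an L position)
n=5: W (go to 1, an L position)
n=6: L (options 4(W), 3(W), 2(W) are all W)
n=7: L (options 5(W), 4(W), 3(W) are all W)
n=8: W (go to 6, an L position)
n=9: W (go to 7, an L position)
n=10: W (go to 7, an L position)
n=11: W (go to 7, an L position)
n=12: L (options 10(W), 9(W), 8(W) are all W)
n=13: L (options 11(W), 10(W), 9(W) are all W)
n=14: W (go to 12, an L position)
n=15: W (go to 13, an L position)
n=16: W (go to 13, an L position)
n=17: W (go to 13, an L position)
n=18: L (options 16(W), 15(W), 14(W) are all W)
n=19: L (options 17(W), 16(W), 15(W) are all W)
n=20: W (go to 18, an L position)
n=21: W (go to 19, an L position)
n=22: W (go to 19, an L position)
n=23: W (go to 19, an L position)
n=24: L (options 22(W), 21(W), 20(W) are all W)
n=25: L (options 23(W), 22(W), 21(W) are all W)
n=26: W (go to 24, an L position)
n=27: W (go to 25, an L position)
n=28: W (go to 25, an L position)
n=29: W (go to 25, an L position)
n=30: L (options 28(W), 27(W), 26(W) are all W)
n=31: L (options 29(W), 28(W), 27(W) are all W)
n=32: W (go to 30, an L position)
n=33: W (go to 31, an L position)
n=34: W (go to 31, an L position)
n=35: W (go to 31, an L position)
n=36: L (options 34(W), 33(W), 32(W) are all W)
n=37: L (options 35(W), 34(W), 33(W) are all W)
n=38: W (go to 36, an L position)
n=39: W (go to 37, an L position)
The losing starting values of n are exactly the entries labelled L in this table (14 of them).

0, 1, 6, 7, 12, 13, 18, 19, 24, 25, 30, 31, 36, 37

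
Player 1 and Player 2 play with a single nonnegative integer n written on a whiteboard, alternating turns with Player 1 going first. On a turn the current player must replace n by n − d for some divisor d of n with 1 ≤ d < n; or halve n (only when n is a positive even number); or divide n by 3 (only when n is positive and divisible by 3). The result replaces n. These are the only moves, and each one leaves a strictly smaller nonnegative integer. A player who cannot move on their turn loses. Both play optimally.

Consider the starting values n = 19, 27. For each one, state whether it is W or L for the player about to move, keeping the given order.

Label each position W (a win for the player to move) or L (a loss). A position with no legal move is L; any other position is W exactly when some move reaches an L, and L when every move reaches a W.
n=0: no move → L
n=1: no move → L
n=2: →1(L), so W
n=3: →1(L), so W
n=4: →2(W), 3(W) — all W, so L
n=5: →4(L), so W
n=6: →4(L), so W
n=7: →6(W) only, which is W, so L
n=8: →4(L), so W
n=9: →3(W), 6(W), 8(W) — all W, so L
n=10: →9(L), so W
n=11: →10(W) only, which is W, so L
n=12: →4(L), so W
n=13: →12(W) only, which is W, so L
n=14: →7(L), so W
n=15: →5(W), 10(W), 12(W), 14(W) — all W, so L
n=16: →15(L), so W
n=17: →16(W) only, which is W, so L
n=18: →9(L), so W
n=19: →18(W) only, which is W, so L
n=20: →15(L), so W
n=21: →7(L), so W
n=22: →11(L), so W
n=23: →22(W) only, which is W, so L
n=24: →23(L), so W
n=25: →20(W), 24(W) — all W, so L
n=26: →13(L), so W
n=27: →9(L), so W

19: L, 27: W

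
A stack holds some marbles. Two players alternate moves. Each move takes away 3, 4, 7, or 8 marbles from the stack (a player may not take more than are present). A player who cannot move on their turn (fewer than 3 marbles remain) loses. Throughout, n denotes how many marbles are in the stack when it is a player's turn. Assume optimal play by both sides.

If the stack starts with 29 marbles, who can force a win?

The first player wins.

Compute win/loss labels from the base case upward. A position with no move is L. Any other position is W if it can reach an L in one move, else L.
n=0: no move → L
n=1: no move → L
n=2: no move → L
n=3: →0(L), so W
n=4: →1(L), so W
n=5: →2(L), so W
n=6: →2(L), so W
n=7: →0(L), so W
n=8: →1(L), so W
n=9: →2(L), so W
n=10: →2(L), so W
n=11: →8(W), 7(W), 4(W), 3(W) — all W, so L
n=12: →9(W), 8(W), 5(W), 4(W) — all W, so L
n=13: →10(W), 9(W), 6(W), 5(W) — all W, so L
n=14: →11(L), so W
n=15: →12(L), so W
n=16: →13(L), so W
n=17: →13(L), so W
n=18: →11(L), so W
n=19: →12(L), so W
n=20: →13(L), so W
n=21: →13(L), so W
n=22: →19(W), 18(W), 15(W), 14(W) — all W, so L
n=23: →20(W), 19(W), 16(W), 15(W) — all W, so L
n=24: →21(W), 20(W), 17(W), 16(W) — all W, so L
n=25: →22(L), so W
n=26: →23(L), so W
n=27: →24(L), so W
n=28: →24(L), so W
n=29: →22(L), so W
From 29 the player to move can remove 7, leaving 22, reaching an L position.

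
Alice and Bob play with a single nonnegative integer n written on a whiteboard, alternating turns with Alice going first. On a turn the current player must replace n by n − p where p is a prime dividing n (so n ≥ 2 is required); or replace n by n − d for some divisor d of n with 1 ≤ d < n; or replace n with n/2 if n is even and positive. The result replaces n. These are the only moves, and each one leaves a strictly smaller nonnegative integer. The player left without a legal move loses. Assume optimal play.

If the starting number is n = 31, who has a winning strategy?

Use the standard recursion: the mover loses at a terminal position; elsewhere, the mover wins exactly when some move hands the opponent an L position.
n=0: no move → L
n=1: no move → L
n=2: →0(L), so W
n=3: →0(L), so W
n=4: →2(W), 3(W) — all W, so L
n=5: →0(L), so W
n=6: →4(L), so W
n=7: →0(L), so W
n=8: →4(L), so W
n=9: →6(W), 8(W) — all W, so L
n=10: →9(L), so W
n=11: →0(L), so W
n=12: →9(L), so W
n=13: →0(L), so W
n=14: →7(W), 12(W), 13(W) — all W, so L
n=15: →14(L), so W
n=16: →14(L), so W
n=17: →0(L), so W
n=18: →9(L), so W
n=19: →0(L), so W
n=20: →10(W), 15(W), 16(W), 18(W), 19(W) — all W, so L
n=21: →14(L), so W
n=22: →20(L), so W
n=23: →0(L), so W
n=24: →20(L), so W
n=25: →20(L), so W
n=26: →13(W), 24(W), 25(W) — all W, so L
n=27: →26(L), so W
n=28: →14(L), so W
n=29: →0(L), so W
n=30: →20(L), so W
n=31: →0(L), so W
From 31 Alice can move to 0, reaching an L position.

Alice wins.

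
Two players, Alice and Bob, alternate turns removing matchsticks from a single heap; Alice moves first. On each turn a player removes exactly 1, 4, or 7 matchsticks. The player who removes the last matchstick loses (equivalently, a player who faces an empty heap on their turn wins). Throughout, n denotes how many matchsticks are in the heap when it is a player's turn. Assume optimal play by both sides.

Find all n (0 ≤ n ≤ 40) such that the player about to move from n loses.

1, 3, 6, 9, 11, 14, 17, 19, 22, 25, 27, 30, 33, 35, 38

Positions with no move are W. A position that does have a move is losing for the player to move precisely when every available move leads to a winning position for the opponent. Fill in the labels:
n=0: no move; the opponent has just taken the last matchstick and therefore loses → W
n=1: the only move is to 0(W), a W ⇒ L
n=2: can move to 1, which is L ⇒ W
n=3: the only move is to 2(W), a W ⇒ L
n=4: can move to 3, which is L ⇒ W
n=5: can move to 1, which is L ⇒ W
n=6: moves to 5(W), 2(W); every one is W ⇒ L
n=7: can move to 6, which is L ⇒ W
n=8: can move to 1, which is L ⇒ W
n=9: moves to 8(W), 5(W), 2(W); every one is W ⇒ L
n=10: can move to 9, which is L ⇒ W
n=11: moves to 10(W), 7(W), 4(W); every one is W ⇒ L
n=12: can move to 11, which is L ⇒ W
n=13: can move to 9, which is L ⇒ W
n=14: moves to 13(W), 10(W), 7(W); every one is W ⇒ L
n=15: can move to 14, which is L ⇒ W
n=16: can move to 9, which is L ⇒ W
n=17: moves to 16(W), 13(W), 10(W); every one is W ⇒ L
n=18: can move to 17, which is L ⇒ W
n=19: moves to 18(W), 15(W), 12(W); every one is W ⇒ L
n=20: can move to 19, which is L ⇒ W
n=21: can move to 17, which is L ⇒ W
n=22: moves to 21(W), 18(W), 15(W); every one is W ⇒ L
n=23: can move to 22, which is L ⇒ W
n=24: can move to 17, which is L ⇒ W
n=25: moves to 24(W), 21(W), 18(W); every one is W ⇒ L
n=26: can move to 25, which is L ⇒ W
n=27: moves to 26(W), 23(W), 20(W); every one is W ⇒ L
n=28: can move to 27, which is L ⇒ W
n=29: can move to 25, which is L ⇒ W
n=30: moves to 29(W), 26(W), 23(W); every one is W ⇒ L
n=31: can move to 30, which is L ⇒ W
n=32: can move to 25, which is L ⇒ W
n=33: moves to 32(W), 29(W), 26(W); every one is W ⇒ L
n=34: can move to 33, which is L ⇒ W
n=35: moves to 34(W), 31(W), 28(W); every one is W ⇒ L
n=36: can move to 35, which is L ⇒ W
n=37: can move to 33, which is L ⇒ W
n=38: moves to 37(W), 34(W), 31(W); every one is W ⇒ L
n=39: can move to 38, which is L ⇒ W
n=40: can move to 33, which is L ⇒ W
Reading off the rows marked L gives the requested list; there are 15 such values of n.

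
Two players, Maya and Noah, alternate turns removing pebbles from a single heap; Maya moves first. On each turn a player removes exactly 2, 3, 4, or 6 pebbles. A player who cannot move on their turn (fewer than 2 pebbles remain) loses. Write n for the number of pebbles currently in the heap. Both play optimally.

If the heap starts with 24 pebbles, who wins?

Noah wins.

Work bottom-up. With no move the player to move loses. Otherwise the position is W if at least one move leads to an L position for the opponent, and L if every move leads to a W.
n=0: no move → L
n=1: no move → L
n=2: →0(L), so W
n=3: →1(L), so W
n=4: →1(L), so W
n=5: →1(L), so W
n=6: →0(L), so W
n=7: →1(L), so W
n=8: →6(W), 5(W), 4(W), 2(W) — all W, so L
n=9: →7(W), 6(W), 5(W), 3(W) — all W, so L
n=10: →8(L), so W
n=11: →9(L), so W
n=12: →9(L), so W
n=13: →9(L), so W
n=14: →8(L), so W
n=15: →9(L), so W
n=16: →14(W), 13(W), 12(W), 10(W) — all W, so L
n=17: →15(W), 14(W), 13(W), 11(W) — all W, so L
n=18: →16(L), so W
n=19: →17(L), so W
n=20: →17(L), so W
n=21: →17(L), so W
n=22: →16(L), so W
n=23: →17(L), so W
n=24: →22(W), 21(W), 20(W), 18(W) — all W, so L
The starting position 24 is L: whatever Maya does, the opponent receives a W position.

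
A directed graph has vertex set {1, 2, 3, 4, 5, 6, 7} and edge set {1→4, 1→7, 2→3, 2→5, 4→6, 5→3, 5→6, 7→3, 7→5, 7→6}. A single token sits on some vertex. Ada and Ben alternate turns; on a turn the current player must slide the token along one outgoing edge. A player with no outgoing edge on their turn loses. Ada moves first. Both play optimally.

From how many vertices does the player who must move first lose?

3

Use the standard recursion: the mover loses at a terminal position; elsewhere, the mover wins exactly when some move hands the opponent an L position.
Every edge goes from a vertex to one that appears earlier in the order 6, 3, 5, 2, 7, 4, 1, so processing vertices in that order labels each vertex after all of its successors.
6: no outgoing edge → L
3: no outgoing edge → L
5: can move to 3, which is L ⇒ W
2: can move to 3, which is L ⇒ W
7: can move to 3, which is L ⇒ W
4: can move to 6, which is L ⇒ W
1: moves to 4(W), 7(W); every one is W ⇒ L
The L vertices are 1, 3, 6; that is 3 in all.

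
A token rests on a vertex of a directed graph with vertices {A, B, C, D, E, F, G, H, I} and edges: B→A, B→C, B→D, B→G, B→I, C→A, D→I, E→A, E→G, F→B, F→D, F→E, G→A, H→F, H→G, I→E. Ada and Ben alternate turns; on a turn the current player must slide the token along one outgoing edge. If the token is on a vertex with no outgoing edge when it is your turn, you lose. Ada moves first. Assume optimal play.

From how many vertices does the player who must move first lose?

Positions with no move are L. A position that does have a move is losing for the player to move precisely when every available move leads to a winning position for the opponent. Fill in the labels:
Every edge goes from a vertex to one that appears earlier in the order A, G, E, I, D, C, B, F, H, so processing vertices in that order labels each vertex after all of its successors.
A: no outgoing edge → L
G: →A(L), so W
E: →A(L), so W
I: →E(W) only, which is W, so L
D: →I(L), so W
C: →A(L), so W
B: →I(L), so W
F: →B(W), D(W), E(W) — all W, so L
H: →F(L), so W
The L vertices are A, F, I; that is 3 in all.

3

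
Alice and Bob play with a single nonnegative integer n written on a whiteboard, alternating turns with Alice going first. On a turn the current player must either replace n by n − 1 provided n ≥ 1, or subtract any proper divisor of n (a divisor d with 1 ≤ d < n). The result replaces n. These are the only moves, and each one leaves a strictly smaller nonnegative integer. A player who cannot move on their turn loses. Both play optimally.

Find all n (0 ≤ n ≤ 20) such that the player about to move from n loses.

0, 2, 5, 7, 9, 11, 13, 15, 17, 19

Compute win/loss labels from the base case upward. A position with no move is L. Any other position is W if it can reach an L in one move, else L.
n=0: no move → L
n=1: can move to 0, which is L ⇒ W
n=2: the only move is to 1(W), a W ⇒ L
n=3: can move to 2, which is L ⇒ W
n=4: can move to 2, which is L ⇒ W
n=5: the only move is to 4(W), a W ⇒ L
n=6: can move to 5, which is L ⇒ W
n=7: the only move is to 6(W), a W ⇒ L
n=8: can move to 7, which is L ⇒ W
n=9: moves to 6(W), 8(W); every one is W ⇒ L
n=10: can move to 5, which is L ⇒ W
n=11: the only move is to 10(W), a W ⇒ L
n=12: can move to 9, which is L ⇒ W
n=13: the only move is to 12(W), a W ⇒ L
n=14: can move to 7, which is L ⇒ W
n=15: moves to 10(W), 12(W), 14(W); every one is W ⇒ L
n=16: can move to 15, which is L ⇒ W
n=17: the only move is to 16(W), a W ⇒ L
n=18: can move to 9, which is L ⇒ W
n=19: the only move is to 18(W), a W ⇒ L
n=20: can move to 15, which is L ⇒ W
Reading off the rows marked L gives the requested list; there are 10 such values of n.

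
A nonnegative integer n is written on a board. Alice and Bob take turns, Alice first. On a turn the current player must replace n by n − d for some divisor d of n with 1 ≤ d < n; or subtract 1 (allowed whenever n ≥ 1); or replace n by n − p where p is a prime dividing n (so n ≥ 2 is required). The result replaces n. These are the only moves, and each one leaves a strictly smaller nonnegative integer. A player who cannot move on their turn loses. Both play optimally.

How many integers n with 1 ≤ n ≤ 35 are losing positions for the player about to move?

7

Work bottom-up. With no move the player to move loses. Otherwise the position is W if at least one move leads to an L position for the opponent, and L if every move leads to a W.
n=0: no move → L
n=1: can move to 0, which is L ⇒ W
n=2: can move to 0, which is L ⇒ W
n=3: can move to 0, which is L ⇒ W
n=4: moves to 2(W), 3(W); every one is W ⇒ L
n=5: can move to 0, which is L ⇒ W
n=6: can move to 4, which is L ⇒ W
n=7: can move to 0, which is L ⇒ W
n=8: can move to 4, which is L ⇒ W
n=9: moves to 6(W), 8(W); every one is W ⇒ L
n=10: can move to 9, which is L ⇒ W
n=11: can move to 0, which is L ⇒ W
n=12: can move to 9, which is L ⇒ W
n=13: can move to 0, which is L ⇒ W
n=14: moves to 7(W), 12(W), 13(W); every one is W ⇒ L
n=15: can move to 14, which is L ⇒ W
n=16: can move to 14, which is L ⇒ W
n=17: can move to 0, which is L ⇒ W
n=18: can move to 9, which is L ⇒ W
n=19: can move to 0, which is L ⇒ W
n=20: moves to 10(W), 15(W), 16(W), 18(W), 19(W); every one is W ⇒ L
n=21: can move to 14, which is L ⇒ W
n=22: can move to 20, which is L ⇒ W
n=23: can move to 0, which is L ⇒ W
n=24: can move to 20, which is L ⇒ W
n=25: can move to 20, which is L ⇒ W
n=26: moves to 13(W), 24(W), 25(W); every one is W ⇒ L
n=27: can move to 26, which is L ⇒ W
n=28: can move to 14, which is L ⇒ W
n=29: can move to 0, which is L ⇒ W
n=30: can move to 20, which is L ⇒ W
n=31: can move to 0, which is L ⇒ W
n=32: moves to 16(W), 24(W), 28(W), 30(W), 31(W); every one is W ⇒ L
n=33: can move to 32, which is L ⇒ W
n=34: can move to 32, which is L ⇒ W
n=35: moves to 28(W), 30(W), 34(W); every one is W ⇒ L
L entries with 1 ≤ n ≤ 35 (n=0 is outside the asked range and is not counted): n = 4, 9, 14, 20, 26, 32, 35; that makes 7.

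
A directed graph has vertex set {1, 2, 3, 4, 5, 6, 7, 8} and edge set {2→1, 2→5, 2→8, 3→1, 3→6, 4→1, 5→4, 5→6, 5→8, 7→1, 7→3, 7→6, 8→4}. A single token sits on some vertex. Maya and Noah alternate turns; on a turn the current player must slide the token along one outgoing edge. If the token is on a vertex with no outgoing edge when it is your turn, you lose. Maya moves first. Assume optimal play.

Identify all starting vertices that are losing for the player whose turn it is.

Classify positions by backward induction: terminal positions (no move available) are L. From any other position, the mover wins iff some move reaches an L.
Every edge goes from a vertex to one that appears earlier in the order 1, 6, 4, 3, 8, 5, 2, 7, so processing vertices in that order labels each vertex after all of its successors.
1: no outgoing edge → L
6: no outgoing edge → L
4: →1(L), so W
3: →6(L), so W
8: →4(W) only, which is W, so L
5: →8(L), so W
2: →8(L), so W
7: →6(L), so W
Reading off the rows marked L gives the requested list; there are 3 such vertices.

1, 6, 8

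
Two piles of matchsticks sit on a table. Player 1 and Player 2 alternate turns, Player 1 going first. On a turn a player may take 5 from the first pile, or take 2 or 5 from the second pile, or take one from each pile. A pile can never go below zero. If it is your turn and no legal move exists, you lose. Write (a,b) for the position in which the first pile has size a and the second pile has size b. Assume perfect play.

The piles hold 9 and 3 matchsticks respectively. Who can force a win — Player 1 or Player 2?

Work bottom-up. With no move the player to move loses. Otherwise the position is W if at least one move leads to an L position for the opponent, and L if every move leads to a W.
No move ever increases a pile, so every position that can arise here has a ≤ 9 and b ≤ 3; it is enough to label the cells with 0 ≤ a ≤ 9 and 0 ≤ b ≤ 3.
Every move lowers a or b (never raises either), so fill the grid row by row in increasing a, and left to right within a row: each cell's successors are then already labelled.
      b=0  b=1  b=2  b=3
a=0:    L    L    W    W
a=1:    L    W    W    L
a=2:    L    W    W    L
a=3:    L    W    W    L
a=4:    L    W    W    L
a=5:    W    W    L    L
a=6:    W    L    L    W
a=7:    W    L    W    W
a=8:    W    L    W    W
a=9:    W    L    W    W
Cells with no legal move (terminal, hence L): (0,0), (0,1), (1,0), (2,0), (3,0), (4,0).
The remaining L cells, each justified by listing all of its moves:
(1,3): only reaches (1,1)(W), (0,2)(W), all W → L
(2,3): only reaches (2,1)(W), (1,2)(W), all W → L
(3,3): only reaches (3,1)(W), (2,2)(W), all W → L
(4,3): only reaches (4,1)(W), (3,2)(W), all W → L
(5,2): only reaches (0,2)(W), (5,0)(W), (4,1)(W), all W → L
(5,3): only reaches (0,3)(W), (5,1)(W), (4,2)(W), all W → L
(6,1): only reaches (1,1)(W), (5,0)(W), all W → L
(6,2): only reaches (1,2)(W), (6,0)(W), (5,1)(W), all W → L
(7,1): only reaches (2,1)(W), (6,0)(W), all W → L
(8,1): only reaches (3,1)(W), (7,0)(W), all W → L
(9,1): only reaches (4,1)(W), (8,0)(W), all W → L
Every other cell has at least one move into one of the L cells above, so it is W.
The starting position (9,3) is W: Player 1 should move to (4,3), handing over an L position.

Player 1 wins.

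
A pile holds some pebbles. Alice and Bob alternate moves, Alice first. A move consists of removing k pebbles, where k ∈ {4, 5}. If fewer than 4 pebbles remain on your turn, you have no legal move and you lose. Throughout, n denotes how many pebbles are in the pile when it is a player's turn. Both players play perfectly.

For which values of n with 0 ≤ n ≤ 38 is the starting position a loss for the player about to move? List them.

0, 1, 2, 3, 9, 10, 11, 12, 18, 19, 20, 21, 27, 28, 29, 30, 36, 37, 38

Label each position W (a win for the player to move) or L (a loss). A position with no legal move is L; any other position is W exactly when some move reaches an L, and L when every move reaches a W.
n=0: no move → L
n=1: no move → L
n=2: no move → L
n=3: no move → L
n=4: W (go to 0, an L position)
n=5: W (go to 1, an L position)
n=6: W (go to 2, an L position)
n=7: W (go to 3, an L position)
n=8: W (go to 3, an L position)
n=9: L (options 5(W), 4(W) are all W)
n=10: L (options 6(W), 5(W) are all W)
n=11: L (options 7(W), 6(W) are all W)
n=12: L (options 8(W), 7(W) are all W)
n=13: W (go to 9, an L position)
n=14: W (go to 10, an L position)
n=15: W (go to 11, an L position)
n=16: W (go to 12, an L position)
n=17: W (go to 12, an L position)
n=18: L (options 14(W), 13(W) are all W)
n=19: L (options 15(W), 14(W) are all W)
n=20: L (options 16(W), 15(W) are all W)
n=21: L (options 17(W), 16(W) are all W)
n=22: W (go to 18, an L position)
n=23: W (go to 19, an L position)
n=24: W (go to 20, an L position)
n=25: W (go to 21, an L position)
n=26: W (go to 21, an L position)
n=27: L (options 23(W), 22(W) are all W)
n=28: L (options 24(W), 23(W) are all W)
n=29: L (options 25(W), 24(W) are all W)
n=30: L (options 26(W), 25(W) are all W)
n=31: W (go to 27, an L position)
n=32: W (go to 28, an L position)
n=33: W (go to 29, an L position)
n=34: W (go to 30, an L position)
n=35: W (go to 30, an L position)
n=36: L (options 32(W), 31(W) are all W)
n=37: L (options 33(W), 32(W) are all W)
n=38: L (options 34(W), 33(W) are all W)
The losing starting values of n are exactly the entries labelled L in this table (19 of them).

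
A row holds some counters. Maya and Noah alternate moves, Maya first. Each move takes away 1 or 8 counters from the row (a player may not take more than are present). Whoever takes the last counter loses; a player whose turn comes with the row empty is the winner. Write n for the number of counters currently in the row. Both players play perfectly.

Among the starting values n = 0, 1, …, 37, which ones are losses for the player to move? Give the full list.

1, 3, 5, 7, 10, 12, 14, 16, 19, 21, 23, 25, 28, 30, 32, 34, 37

Positions with no move are W. A position that does have a move is losing for the player to move precisely when every available move leads to a winning position for the opponent. Fill in the labels:
n=0: no move; the opponent has just taken the last counter and therefore loses → W
n=1: the only move is to 0(W), a W ⇒ L
n=2: can move to 1, which is L ⇒ W
n=3: the only move is to 2(W), a W ⇒ L
n=4: can move to 3, which is L ⇒ W
n=5: the only move is to 4(W), a W ⇒ L
n=6: can move to 5, which is L ⇒ W
n=7: the only move is to 6(W), a W ⇒ L
n=8: can move to 7, which is L ⇒ W
n=9: can move to 1, which is L ⇒ W
n=10: moves to 9(W), 2(W); every one is W ⇒ L
n=11: can move to 10, which is L ⇒ W
n=12: moves to 11(W), 4(W); every one is W ⇒ L
n=13: can move to 12, which is L ⇒ W
n=14: moves to 13(W), 6(W); every one is W ⇒ L
n=15: can move to 14, which is L ⇒ W
n=16: moves to 15(W), 8(W); every one is W ⇒ L
n=17: can move to 16, which is L ⇒ W
n=18: can move to 10, which is L ⇒ W
n=19: moves to 18(W), 11(W); every one is W ⇒ L
n=20: can move to 19, which is L ⇒ W
n=21: moves to 20(W), 13(W); every one is W ⇒ L
n=22: can move to 21, which is L ⇒ W
n=23: moves to 22(W), 15(W); every one is W ⇒ L
n=24: can move to 23, which is L ⇒ W
n=25: moves to 24(W), 17(W); every one is W ⇒ L
n=26: can move to 25, which is L ⇒ W
n=27: can move to 19, which is L ⇒ W
n=28: moves to 27(W), 20(W); every one is W ⇒ L
n=29: can move to 28, which is L ⇒ W
n=30: moves to 29(W), 22(W); every one is W ⇒ L
n=31: can move to 30, which is L ⇒ W
n=32: moves to 31(W), 24(W); every one is W ⇒ L
n=33: can move to 32, which is L ⇒ W
n=34: moves to 33(W), 26(W); every one is W ⇒ L
n=35: can move to 34, which is L ⇒ W
n=36: can move to 28, which is L ⇒ W
n=37: moves to 36(W), 29(W); every one is W ⇒ L
Reading off the rows marked L gives the requested list; there are 17 such values of n.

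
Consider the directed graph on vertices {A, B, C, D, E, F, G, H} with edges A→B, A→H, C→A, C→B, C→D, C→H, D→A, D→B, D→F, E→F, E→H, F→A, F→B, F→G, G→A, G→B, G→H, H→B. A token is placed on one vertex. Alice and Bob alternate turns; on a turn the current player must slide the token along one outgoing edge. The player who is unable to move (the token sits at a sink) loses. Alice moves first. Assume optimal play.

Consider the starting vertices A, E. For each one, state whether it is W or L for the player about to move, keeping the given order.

A: W, E: L

Classify positions by backward induction: terminal positions (no move available) are L. From any other position, the mover wins iff some move reaches an L.
Every edge goes from a vertex to one that appears earlier in the order B, H, A, G, F, D, E, C, so processing vertices in that order labels each vertex after all of its successors.
B: no outgoing edge → L
H: can move to B, which is L ⇒ W
A: can move to B, which is L ⇒ W
G: can move to B, which is L ⇒ W
F: can move to B, which is L ⇒ W
D: can move to B, which is L ⇒ W
E: moves to F(W), H(W); every one is W ⇒ L
C: can move to B, which is L ⇒ W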